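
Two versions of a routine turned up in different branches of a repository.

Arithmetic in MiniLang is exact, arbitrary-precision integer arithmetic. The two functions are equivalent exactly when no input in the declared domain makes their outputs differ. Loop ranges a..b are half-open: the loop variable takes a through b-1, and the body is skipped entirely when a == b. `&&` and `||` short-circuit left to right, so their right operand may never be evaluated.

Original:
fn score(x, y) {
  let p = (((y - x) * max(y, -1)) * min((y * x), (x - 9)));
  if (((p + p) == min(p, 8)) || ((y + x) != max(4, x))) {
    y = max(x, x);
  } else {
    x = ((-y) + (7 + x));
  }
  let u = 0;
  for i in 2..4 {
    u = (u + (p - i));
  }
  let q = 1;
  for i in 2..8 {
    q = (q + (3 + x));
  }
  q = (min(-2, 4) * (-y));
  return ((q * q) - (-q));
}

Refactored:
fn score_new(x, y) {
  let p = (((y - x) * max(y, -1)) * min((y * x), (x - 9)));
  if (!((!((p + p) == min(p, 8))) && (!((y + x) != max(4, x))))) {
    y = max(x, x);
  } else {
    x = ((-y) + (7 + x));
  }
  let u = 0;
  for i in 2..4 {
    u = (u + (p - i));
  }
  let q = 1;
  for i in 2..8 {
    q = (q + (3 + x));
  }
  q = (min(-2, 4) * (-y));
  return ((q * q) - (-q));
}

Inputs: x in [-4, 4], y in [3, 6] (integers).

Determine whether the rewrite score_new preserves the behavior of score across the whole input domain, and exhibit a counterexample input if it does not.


Equivalent — the differences include boolean connective usage differs, yet no declared input distinguishes the two.
One worked example (x=-1, y=5) — score: p = -300; (((p + p) == min(p, 8)) || ((y + x) != max(4, x))) -> false; x = 1; u = 0; [i=2]; u = -302; [i=3]; u = -605; q = 1; [i=2]; q = 5; [i=3]; q = 9; [i=4]; q = 13; [i=5]; q = 17; [i=6]; q = 21; [i=7]; q = 25; q = 10; return 110; score_new: p = -300; (!((!((p + p) == min(p, 8))) && (!((y + x) != max(4, x))))) -> false; x = 1; u = 0; [i=2]; u = -302; [i=3]; u = -605; q = 1; [i=2]; q = 5; [i=3]; q = 9; [i=4]; q = 13; [i=5]; q = 17; [i=6]; q = 21; [i=7]; q = 25; q = 10; return 110; agreement on 110.
Checked all 36 inputs in the declared domain: the outputs agree on every one.
verdict: equivalent


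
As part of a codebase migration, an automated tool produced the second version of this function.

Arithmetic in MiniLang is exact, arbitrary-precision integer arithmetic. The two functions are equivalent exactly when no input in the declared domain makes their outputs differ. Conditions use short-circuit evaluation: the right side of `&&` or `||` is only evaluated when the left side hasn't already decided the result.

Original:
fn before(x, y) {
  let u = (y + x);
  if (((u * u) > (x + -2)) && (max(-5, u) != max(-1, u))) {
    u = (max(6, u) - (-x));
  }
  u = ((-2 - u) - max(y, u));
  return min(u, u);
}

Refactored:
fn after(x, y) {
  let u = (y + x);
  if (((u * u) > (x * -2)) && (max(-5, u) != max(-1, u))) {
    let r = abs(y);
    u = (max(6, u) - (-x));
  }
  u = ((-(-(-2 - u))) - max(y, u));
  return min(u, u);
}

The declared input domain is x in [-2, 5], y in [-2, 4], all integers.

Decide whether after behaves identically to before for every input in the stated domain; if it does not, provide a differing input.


At x=-2, y=0: before gives -10, after gives 0.
verdict: not equivalent; witness: x=-2, y=0


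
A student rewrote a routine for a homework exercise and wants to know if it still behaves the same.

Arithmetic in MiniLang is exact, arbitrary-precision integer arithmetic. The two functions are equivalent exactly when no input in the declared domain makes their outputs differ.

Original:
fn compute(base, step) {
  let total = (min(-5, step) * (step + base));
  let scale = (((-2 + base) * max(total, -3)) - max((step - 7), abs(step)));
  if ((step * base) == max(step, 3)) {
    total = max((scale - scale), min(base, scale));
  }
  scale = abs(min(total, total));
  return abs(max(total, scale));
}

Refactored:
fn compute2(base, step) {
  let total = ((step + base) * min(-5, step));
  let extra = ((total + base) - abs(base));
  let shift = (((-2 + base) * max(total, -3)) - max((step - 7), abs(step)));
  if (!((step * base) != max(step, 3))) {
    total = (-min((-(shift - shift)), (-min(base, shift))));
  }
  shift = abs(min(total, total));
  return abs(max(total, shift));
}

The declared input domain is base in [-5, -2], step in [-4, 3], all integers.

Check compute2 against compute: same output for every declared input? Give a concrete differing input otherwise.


Reading the diff, among the changes: min/max/abs usage differs; and comparison usage differs; and statement counts differ; and boolean connective usage differs; and local variable names differ; and arithmetic usage differs.
Tracing base=-5, step=0: compute: total = 25; scale = -175; ((step * base) == max(step, 3)) -> false; scale = 25; return 25 | compute2: total = 25; extra = 15; shift = -175; (!((step * base) != max(step, 3))) -> false; shift = 25; return 25 — matching result 25.
Every one of the 32 inputs gives matching results.
verdict: equivalent


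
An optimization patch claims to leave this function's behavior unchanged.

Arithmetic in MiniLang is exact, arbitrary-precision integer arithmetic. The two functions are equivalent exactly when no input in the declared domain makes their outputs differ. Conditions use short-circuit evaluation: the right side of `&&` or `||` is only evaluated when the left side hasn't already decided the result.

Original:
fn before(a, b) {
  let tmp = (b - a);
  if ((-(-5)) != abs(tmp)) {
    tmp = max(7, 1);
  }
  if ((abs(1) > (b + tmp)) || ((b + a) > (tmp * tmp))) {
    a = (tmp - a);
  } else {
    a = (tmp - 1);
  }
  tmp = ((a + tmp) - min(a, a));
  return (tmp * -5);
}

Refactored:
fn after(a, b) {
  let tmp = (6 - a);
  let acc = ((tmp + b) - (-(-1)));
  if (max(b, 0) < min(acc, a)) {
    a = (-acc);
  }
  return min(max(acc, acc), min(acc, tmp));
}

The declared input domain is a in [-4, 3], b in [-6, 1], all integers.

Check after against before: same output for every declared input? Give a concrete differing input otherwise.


Take a=-4, b=-6.
before: tmp := -2 | ((-(-5)) != abs(tmp)): true | tmp := 7 | ((abs(1) > (b + tmp)) || ((b + a) > (tmp * tmp))): false | a := 6 | tmp := 7 | result -35
after: tmp := 10 | acc := 3 | (max(b, 0) < min(acc, a)): false | result 3
-35 != 3, so the rewrite changes behavior.
verdict: not equivalent; witness: a=-4, b=-6


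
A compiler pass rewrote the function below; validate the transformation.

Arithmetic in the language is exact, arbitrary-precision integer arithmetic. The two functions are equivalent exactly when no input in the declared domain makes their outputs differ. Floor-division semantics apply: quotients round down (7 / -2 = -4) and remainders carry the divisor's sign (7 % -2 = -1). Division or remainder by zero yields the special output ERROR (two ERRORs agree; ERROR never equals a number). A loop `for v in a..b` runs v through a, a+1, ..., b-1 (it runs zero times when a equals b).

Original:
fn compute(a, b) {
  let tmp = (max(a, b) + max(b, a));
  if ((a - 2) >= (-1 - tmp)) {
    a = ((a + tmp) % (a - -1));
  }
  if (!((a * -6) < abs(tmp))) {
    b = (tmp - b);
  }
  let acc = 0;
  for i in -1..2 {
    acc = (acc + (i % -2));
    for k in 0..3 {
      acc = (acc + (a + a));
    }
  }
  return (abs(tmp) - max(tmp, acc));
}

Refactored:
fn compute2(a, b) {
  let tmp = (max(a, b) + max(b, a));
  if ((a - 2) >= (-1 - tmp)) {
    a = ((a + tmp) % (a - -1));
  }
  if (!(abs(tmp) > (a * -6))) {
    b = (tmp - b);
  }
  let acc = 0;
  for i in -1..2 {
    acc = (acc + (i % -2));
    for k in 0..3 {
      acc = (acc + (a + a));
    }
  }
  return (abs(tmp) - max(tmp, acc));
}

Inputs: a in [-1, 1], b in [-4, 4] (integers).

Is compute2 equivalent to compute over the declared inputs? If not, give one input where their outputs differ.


Comparing the listings, the differences include: comparison usage differs.
As a probe, take a=-1, b=1: compute runs tmp=2, then ((a - 2) >= (-1 - tmp)) is true, then a zero divisor aborts: ERROR; compute2 runs tmp=2, then ((a - 2) >= (-1 - tmp)) is true, then a zero divisor aborts: ERROR; both end at ERROR.
Checked all 27 inputs in the declared domain: the outputs agree on every one.
verdict: equivalent


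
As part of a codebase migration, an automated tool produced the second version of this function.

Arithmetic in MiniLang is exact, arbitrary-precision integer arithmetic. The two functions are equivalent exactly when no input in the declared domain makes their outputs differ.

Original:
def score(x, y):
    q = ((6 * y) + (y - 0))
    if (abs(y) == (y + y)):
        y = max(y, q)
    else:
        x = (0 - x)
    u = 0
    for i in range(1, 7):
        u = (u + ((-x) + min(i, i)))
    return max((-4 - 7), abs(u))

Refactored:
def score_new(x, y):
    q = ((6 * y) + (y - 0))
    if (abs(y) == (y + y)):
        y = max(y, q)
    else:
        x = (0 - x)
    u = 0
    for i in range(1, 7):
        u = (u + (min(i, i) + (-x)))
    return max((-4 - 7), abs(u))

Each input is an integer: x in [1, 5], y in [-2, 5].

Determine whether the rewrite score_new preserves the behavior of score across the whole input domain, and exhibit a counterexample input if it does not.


The two are interchangeable: same computation, different form, and every declared input agrees.
Spot check at x=1, y=2 — score: q = 14; (abs(y) == (y + y)) -> false; x = -1; u = 0; [i=1]; u = 2; [i=2]; u = 5; [i=3]; u = 9; [i=4]; u = 14; [i=5]; u = 20; [i=6]; u = 27; return 27. score_new: q = 14; (abs(y) == (y + y)) -> false; x = -1; u = 0; [i=1]; u = 2; [i=2]; u = 5; [i=3]; u = 9; [i=4]; u = 14; [i=5]; u = 20; [i=6]; u = 27; return 27. Both give 27.
Sweeping the whole domain (40 inputs) finds no disagreement.
verdict: equivalent


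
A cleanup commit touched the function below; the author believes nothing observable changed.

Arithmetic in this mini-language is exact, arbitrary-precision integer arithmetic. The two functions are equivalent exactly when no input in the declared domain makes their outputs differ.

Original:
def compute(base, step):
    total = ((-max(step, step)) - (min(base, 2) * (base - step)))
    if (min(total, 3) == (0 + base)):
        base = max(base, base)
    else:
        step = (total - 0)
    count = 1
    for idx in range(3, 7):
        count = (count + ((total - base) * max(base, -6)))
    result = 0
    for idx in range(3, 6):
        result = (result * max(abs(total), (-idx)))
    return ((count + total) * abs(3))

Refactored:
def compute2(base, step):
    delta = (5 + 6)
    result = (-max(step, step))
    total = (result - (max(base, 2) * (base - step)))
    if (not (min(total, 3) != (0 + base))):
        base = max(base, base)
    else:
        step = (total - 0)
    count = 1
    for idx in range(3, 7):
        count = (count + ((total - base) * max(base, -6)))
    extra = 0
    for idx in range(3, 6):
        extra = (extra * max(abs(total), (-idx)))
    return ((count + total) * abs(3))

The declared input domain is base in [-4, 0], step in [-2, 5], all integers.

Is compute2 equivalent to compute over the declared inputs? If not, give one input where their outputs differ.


Consider the input base=-4, step=-2.
compute: total becomes -6; next (min(total, 3) == (0 + base)) evaluates to false; next step becomes -6; next count becomes 1; next at idx=3:; next count becomes 9; next at idx=4:; next count becomes 17; next at idx=5:; next count becomes 25; next at idx=6:; next count becomes 33; next result becomes 0; next at idx=3:; next result becomes 0; next at idx=4:; next result becomes 0; next at idx=5:; next result becomes 0; next final value 81
compute2: delta becomes 11; next result becomes 2; next total becomes 6; next (not (min(total, 3) != (0 + base))) evaluates to false; next step becomes 6; next count becomes 1; next at idx=3:; next count becomes -39; next at idx=4:; next count becomes -79; next at idx=5:; next count becomes -119; next at idx=6:; next count becomes -159; next extra becomes 0; next at idx=3:; next extra becomes 0; next at idx=4:; next extra becomes 0; next at idx=5:; next extra becomes 0; next final value -459
81 against -459: the behavior changed.
verdict: not equivalent; witness: base=-4, step=-2


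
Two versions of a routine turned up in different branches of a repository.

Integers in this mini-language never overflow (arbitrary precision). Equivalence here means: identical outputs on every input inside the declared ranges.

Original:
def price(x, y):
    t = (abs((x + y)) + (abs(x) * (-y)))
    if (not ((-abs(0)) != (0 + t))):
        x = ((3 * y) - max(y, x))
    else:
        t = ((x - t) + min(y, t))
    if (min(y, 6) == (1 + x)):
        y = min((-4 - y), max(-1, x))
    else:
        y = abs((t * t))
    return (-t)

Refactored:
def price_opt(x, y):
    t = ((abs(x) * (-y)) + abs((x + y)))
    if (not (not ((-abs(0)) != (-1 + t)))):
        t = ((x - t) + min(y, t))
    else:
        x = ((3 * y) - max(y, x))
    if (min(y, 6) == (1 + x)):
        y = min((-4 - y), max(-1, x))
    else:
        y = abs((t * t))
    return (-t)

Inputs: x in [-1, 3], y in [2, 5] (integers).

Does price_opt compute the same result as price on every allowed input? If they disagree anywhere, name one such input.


Not equivalent: x=2, y=2 separates them (0 vs -2).
price: t := 0 | (not ((-abs(0)) != (0 + t))): true | x := 4 | (min(y, 6) == (1 + x)): false | y := 0 | result 0
price_opt: t := 0 | (not (not ((-abs(0)) != (-1 + t)))): true | t := 2 | (min(y, 6) == (1 + x)): false | y := 4 | result -2
verdict: not equivalent; witness: x=2, y=2


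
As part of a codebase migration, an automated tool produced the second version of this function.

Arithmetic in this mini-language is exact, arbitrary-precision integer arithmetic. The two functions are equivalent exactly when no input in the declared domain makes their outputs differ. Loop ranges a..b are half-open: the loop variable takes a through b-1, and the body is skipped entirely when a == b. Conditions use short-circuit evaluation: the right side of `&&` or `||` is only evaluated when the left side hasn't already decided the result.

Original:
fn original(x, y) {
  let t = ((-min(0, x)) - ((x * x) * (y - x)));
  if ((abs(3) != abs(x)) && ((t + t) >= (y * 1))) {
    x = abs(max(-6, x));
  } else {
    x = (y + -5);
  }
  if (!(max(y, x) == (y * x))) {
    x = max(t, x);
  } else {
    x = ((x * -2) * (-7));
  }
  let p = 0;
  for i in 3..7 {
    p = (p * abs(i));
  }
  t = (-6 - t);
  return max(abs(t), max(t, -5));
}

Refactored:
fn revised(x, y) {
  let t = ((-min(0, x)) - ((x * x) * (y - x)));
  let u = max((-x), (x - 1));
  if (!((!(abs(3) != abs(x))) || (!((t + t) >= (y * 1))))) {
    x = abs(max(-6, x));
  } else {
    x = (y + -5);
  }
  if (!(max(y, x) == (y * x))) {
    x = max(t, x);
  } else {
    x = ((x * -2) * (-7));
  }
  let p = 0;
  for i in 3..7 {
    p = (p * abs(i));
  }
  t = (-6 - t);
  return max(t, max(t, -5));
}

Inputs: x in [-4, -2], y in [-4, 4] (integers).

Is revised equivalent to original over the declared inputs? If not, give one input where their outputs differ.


Try x=-4, y=-4.
original: t = 4; ((abs(3) != abs(x)) && ((t + t) >= (y * 1))) -> true; x = 4; (!(max(y, x) == (y * x))) -> true; x = 4; p = 0; [i=3]; p = 0; [i=4]; p = 0; [i=5]; p = 0; [i=6]; p = 0; t = -10; return 10
revised: t = 4; u = 4; (!((!(abs(3) != abs(x))) || (!((t + t) >= (y * 1))))) -> true; x = 4; (!(max(y, x) == (y * x))) -> true; x = 4; p = 0; [i=3]; p = 0; [i=4]; p = 0; [i=5]; p = 0; [i=6]; p = 0; t = -10; return -5
10 against -5: the behavior changed.
verdict: not equivalent; witness: x=-4, y=-4


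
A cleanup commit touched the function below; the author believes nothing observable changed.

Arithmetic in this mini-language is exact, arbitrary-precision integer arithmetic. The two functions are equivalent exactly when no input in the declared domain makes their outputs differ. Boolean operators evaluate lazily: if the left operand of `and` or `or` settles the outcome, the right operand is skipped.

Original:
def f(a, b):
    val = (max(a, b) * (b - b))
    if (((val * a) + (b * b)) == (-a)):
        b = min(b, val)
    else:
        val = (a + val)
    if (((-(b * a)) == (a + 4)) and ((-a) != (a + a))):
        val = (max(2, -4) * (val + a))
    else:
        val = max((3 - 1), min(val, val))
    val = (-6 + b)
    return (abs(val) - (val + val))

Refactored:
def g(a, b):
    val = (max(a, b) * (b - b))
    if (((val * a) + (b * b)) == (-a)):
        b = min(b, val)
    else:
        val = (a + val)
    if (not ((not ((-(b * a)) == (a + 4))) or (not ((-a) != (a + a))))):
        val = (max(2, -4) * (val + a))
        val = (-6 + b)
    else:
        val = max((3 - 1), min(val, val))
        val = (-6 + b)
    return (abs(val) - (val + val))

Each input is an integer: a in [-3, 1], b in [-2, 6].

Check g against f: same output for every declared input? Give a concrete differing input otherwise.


Comparing the listings, the differences include: statement counts differ; and constant usage differs; and arithmetic usage differs; and boolean connective usage differs.
Spot check at a=1, b=1 — f: val=0, then (((val * a) + (b * b)) == (-a)) is false, then val=1, then (((-(b * a)) == (a + 4)) and ((-a) != (a + a))) is false, then val=2, then val=-5, then returns 15. g: val=0, then (((val * a) + (b * b)) == (-a)) is false, then val=1, then (not ((not ((-(b * a)) == (a + 4))) or (not ((-a) != (a + a))))) is false, then val=2, then val=-5, then returns 15. Both give 15.
Every one of the 45 inputs gives matching results.
verdict: equivalent


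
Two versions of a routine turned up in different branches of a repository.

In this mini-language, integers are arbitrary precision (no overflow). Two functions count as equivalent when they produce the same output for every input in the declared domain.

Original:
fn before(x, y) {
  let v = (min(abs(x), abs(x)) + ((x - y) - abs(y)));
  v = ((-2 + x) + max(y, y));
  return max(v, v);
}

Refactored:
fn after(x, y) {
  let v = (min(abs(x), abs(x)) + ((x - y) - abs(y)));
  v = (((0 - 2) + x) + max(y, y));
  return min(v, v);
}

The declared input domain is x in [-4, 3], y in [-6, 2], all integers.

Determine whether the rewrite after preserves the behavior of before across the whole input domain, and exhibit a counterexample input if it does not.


Equivalent. Although `max(v, v)` became `min(v, v)`, no input in the stated domain can expose it.
An exhaustive pass over the 72 declared inputs shows identical outputs.
Tracing x=1, y=1: before: v becomes 0; next v becomes 0; next final value 0 | after: v becomes 0; next v becomes 0; next final value 0 — matching result 0.
verdict: equivalent


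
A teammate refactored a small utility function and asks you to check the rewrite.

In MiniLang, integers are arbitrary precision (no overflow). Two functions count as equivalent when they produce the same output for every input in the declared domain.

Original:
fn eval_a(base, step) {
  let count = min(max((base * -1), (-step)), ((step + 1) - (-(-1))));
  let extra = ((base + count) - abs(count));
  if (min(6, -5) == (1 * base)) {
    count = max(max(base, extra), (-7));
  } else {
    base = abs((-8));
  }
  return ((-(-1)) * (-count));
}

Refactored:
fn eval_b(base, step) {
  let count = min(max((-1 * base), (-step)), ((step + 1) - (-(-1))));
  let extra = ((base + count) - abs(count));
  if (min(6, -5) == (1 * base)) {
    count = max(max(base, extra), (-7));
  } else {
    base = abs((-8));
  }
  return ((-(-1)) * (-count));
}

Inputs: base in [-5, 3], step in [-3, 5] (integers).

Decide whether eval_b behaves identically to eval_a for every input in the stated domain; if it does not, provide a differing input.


Changes here: same computation, different form; the full 81-point sweep finds no disagreement.
verdict: equivalent


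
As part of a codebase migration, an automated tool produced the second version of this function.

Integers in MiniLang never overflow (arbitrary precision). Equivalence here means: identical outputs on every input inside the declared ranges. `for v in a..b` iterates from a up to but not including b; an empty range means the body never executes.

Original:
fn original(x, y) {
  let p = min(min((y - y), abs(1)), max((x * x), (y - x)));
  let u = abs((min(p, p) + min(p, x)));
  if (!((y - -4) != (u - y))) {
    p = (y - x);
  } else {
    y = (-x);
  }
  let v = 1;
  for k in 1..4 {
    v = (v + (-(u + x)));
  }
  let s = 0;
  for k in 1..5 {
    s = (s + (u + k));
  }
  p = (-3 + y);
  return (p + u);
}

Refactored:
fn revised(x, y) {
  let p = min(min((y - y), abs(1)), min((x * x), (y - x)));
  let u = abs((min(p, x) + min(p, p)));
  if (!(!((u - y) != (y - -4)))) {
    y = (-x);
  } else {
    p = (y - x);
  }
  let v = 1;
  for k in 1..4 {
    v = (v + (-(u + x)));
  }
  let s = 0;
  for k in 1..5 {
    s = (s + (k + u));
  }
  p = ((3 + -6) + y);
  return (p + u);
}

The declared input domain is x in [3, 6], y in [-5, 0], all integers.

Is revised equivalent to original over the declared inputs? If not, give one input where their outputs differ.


These are not equivalent — on x=3, y=-5 the outputs split (-6 vs 10).
original: p = 0; u = 0; (!((y - -4) != (u - y))) -> false; y = -3; v = 1; [k=1]; v = -2; [k=2]; v = -5; [k=3]; v = -8; s = 0; [k=1]; s = 1; [k=2]; s = 3; [k=3]; s = 6; [k=4]; s = 10; p = -6; return -6
revised: p = -8; u = 16; (!(!((u - y) != (y - -4)))) -> true; y = -3; v = 1; [k=1]; v = -18; [k=2]; v = -37; [k=3]; v = -56; s = 0; [k=1]; s = 17; [k=2]; s = 35; [k=3]; s = 54; [k=4]; s = 74; p = -6; return 10
verdict: not equivalent; witness: x=3, y=-5


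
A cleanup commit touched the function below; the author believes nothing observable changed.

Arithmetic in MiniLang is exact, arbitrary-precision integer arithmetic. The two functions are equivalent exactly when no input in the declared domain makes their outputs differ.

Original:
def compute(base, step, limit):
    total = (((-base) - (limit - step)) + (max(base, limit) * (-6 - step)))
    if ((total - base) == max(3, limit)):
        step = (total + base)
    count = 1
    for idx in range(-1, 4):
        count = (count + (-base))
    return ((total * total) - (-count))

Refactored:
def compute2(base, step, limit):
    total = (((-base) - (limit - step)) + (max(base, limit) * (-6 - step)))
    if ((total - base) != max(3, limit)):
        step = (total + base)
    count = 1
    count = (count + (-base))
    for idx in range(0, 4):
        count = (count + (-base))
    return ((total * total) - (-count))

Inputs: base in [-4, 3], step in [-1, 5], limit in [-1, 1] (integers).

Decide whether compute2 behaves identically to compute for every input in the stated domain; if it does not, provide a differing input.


The edit looks behavioral (`((total - base) == max(3, limit))` became `((total - base) != max(3, limit))`), but over these ranges it never changes the outcome; all 168 inputs agree.
verdict: equivalent


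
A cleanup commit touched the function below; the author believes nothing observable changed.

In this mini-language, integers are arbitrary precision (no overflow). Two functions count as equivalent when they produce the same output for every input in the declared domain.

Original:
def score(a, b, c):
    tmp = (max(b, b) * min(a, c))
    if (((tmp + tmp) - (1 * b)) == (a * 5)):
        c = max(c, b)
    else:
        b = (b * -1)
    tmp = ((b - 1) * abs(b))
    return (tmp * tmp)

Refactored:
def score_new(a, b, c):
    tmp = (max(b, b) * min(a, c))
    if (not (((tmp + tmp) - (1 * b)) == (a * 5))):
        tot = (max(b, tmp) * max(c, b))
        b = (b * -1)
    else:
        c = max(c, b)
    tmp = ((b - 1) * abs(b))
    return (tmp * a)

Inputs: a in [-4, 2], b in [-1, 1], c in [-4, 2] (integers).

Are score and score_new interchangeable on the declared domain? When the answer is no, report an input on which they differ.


Take a=-4, b=1, c=-4.
score: tmp=-4, then (((tmp + tmp) - (1 * b)) == (a * 5)) is false, then b=-1, then tmp=-2, then returns 4
score_new: tmp=-4, then (not (((tmp + tmp) - (1 * b)) == (a * 5))) is true, then tot=1, then b=-1, then tmp=-2, then returns 8
4 != 8, so the rewrite changes behavior.
verdict: not equivalent; witness: a=-4, b=1, c=-4


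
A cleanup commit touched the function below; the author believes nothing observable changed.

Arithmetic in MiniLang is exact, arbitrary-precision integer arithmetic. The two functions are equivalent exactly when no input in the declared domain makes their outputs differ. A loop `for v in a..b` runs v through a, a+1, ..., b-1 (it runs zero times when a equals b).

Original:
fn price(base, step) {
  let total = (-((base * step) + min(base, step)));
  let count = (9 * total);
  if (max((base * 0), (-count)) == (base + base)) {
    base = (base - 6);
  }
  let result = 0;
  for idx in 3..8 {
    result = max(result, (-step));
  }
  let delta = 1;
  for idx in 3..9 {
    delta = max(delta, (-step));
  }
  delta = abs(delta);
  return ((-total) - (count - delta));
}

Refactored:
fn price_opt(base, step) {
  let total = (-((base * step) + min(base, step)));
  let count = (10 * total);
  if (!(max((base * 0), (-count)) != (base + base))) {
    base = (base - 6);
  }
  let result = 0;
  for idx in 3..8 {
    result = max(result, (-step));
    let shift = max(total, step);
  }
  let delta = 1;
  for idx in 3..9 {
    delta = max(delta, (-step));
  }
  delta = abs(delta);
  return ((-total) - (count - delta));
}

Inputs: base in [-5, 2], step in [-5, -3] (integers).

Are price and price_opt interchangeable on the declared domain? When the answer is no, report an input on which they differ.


Input base=-5, step=-5: 205 from price versus 225 from price_opt.
verdict: not equivalent; witness: base=-5, step=-5


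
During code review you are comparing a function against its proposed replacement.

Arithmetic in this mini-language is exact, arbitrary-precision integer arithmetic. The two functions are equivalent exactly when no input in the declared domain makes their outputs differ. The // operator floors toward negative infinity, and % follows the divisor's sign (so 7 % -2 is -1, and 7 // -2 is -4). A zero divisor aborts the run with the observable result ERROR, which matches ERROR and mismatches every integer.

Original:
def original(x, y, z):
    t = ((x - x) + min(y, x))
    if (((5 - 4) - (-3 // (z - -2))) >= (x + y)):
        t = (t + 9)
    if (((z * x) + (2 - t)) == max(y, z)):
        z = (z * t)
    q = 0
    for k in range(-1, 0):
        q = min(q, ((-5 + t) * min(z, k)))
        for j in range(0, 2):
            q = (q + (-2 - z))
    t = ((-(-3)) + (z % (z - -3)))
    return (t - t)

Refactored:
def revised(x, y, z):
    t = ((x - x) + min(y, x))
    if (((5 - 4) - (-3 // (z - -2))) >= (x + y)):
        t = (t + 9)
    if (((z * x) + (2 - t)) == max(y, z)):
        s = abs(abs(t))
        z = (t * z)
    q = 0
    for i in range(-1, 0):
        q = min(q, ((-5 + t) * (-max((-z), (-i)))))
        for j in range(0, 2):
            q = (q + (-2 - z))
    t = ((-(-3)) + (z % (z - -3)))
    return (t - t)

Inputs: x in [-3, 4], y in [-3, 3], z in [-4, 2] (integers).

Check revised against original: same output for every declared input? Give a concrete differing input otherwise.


Equivalent — the differences include statement counts differ, local variable names differ, min/max/abs usage differs, yet no declared input distinguishes the two.
Spot check at x=3, y=-1, z=-2 — original: t = -1; division by zero -> ERROR. revised: t = -1; division by zero -> ERROR. Both give ERROR.
Across all 392 domain points the two functions coincide.
verdict: equivalent


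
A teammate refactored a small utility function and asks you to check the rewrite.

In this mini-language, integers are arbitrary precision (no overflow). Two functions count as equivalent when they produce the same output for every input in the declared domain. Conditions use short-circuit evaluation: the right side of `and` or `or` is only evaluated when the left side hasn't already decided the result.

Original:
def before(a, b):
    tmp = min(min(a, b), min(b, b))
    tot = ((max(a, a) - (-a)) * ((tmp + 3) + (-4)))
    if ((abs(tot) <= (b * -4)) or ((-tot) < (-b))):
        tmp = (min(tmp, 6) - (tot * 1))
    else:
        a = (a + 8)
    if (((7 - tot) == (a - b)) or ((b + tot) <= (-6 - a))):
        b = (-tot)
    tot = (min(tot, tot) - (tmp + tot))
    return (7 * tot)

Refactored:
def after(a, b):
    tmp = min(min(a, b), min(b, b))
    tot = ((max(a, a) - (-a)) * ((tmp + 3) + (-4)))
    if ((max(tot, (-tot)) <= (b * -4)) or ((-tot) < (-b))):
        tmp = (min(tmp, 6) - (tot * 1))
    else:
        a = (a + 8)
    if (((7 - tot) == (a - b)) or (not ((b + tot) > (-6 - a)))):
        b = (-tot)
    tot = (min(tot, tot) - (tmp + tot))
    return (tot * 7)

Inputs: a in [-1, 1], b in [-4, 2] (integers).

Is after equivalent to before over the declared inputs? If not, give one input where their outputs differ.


The two are interchangeable: comparison usage differs, boolean connective usage differs, min/max/abs usage differs, and every declared input agrees.
As a probe, take a=0, b=2: before runs tmp := 0 | tot := 0 | ((abs(tot) <= (b * -4)) or ((-tot) < (-b))): false | a := 8 | (((7 - tot) == (a - b)) or ((b + tot) <= (-6 - a))): false | tot := 0 | result 0; after runs tmp := 0 | tot := 0 | ((max(tot, (-tot)) <= (b * -4)) or ((-tot) < (-b))): false | a := 8 | (((7 - tot) == (a - b)) or (not ((b + tot) > (-6 - a)))): false | tot := 0 | result 0; both end at 0.
Every one of the 21 inputs gives matching results.
verdict: equivalent


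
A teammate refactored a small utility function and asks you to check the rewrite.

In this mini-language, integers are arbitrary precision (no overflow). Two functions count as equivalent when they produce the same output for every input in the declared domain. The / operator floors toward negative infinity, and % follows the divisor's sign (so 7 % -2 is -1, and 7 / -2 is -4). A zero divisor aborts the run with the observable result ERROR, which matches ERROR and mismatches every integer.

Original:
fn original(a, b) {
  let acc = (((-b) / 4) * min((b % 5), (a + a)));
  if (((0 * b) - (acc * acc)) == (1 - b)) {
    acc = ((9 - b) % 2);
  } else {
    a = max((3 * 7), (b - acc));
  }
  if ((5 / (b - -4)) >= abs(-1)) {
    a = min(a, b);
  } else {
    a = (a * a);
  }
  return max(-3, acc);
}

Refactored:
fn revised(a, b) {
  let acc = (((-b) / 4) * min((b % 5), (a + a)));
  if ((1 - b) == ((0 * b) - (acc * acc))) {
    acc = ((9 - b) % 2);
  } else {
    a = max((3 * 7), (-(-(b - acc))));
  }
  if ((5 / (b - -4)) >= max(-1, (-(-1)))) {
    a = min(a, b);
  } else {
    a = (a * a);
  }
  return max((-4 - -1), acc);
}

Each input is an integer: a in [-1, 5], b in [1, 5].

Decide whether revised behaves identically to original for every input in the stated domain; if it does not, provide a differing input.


Changes here: arithmetic usage differs, plus constant usage differs, plus min/max/abs usage differs; the full 35-point sweep finds no disagreement.
verdict: equivalent


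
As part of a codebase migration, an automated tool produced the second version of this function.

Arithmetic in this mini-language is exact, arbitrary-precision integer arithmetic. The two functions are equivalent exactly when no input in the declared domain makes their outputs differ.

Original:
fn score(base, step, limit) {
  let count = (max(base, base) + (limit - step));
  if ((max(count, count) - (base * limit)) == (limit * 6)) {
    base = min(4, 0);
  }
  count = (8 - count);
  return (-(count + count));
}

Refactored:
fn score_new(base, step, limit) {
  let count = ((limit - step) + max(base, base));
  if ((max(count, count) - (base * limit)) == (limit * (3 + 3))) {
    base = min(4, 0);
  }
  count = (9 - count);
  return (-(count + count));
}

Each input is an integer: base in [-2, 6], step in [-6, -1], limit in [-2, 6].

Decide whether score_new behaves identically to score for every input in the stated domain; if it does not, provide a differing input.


These are not equivalent — on base=-2, step=-6, limit=-2 the outputs split (-12 vs -14).
score: count=2, then ((max(count, count) - (base * limit)) == (limit * 6)) is false, then count=6, then returns -12
score_new: count=2, then ((max(count, count) - (base * limit)) == (limit * (3 + 3))) is false, then count=7, then returns -14
verdict: not equivalent; witness: base=-2, step=-6, limit=-2


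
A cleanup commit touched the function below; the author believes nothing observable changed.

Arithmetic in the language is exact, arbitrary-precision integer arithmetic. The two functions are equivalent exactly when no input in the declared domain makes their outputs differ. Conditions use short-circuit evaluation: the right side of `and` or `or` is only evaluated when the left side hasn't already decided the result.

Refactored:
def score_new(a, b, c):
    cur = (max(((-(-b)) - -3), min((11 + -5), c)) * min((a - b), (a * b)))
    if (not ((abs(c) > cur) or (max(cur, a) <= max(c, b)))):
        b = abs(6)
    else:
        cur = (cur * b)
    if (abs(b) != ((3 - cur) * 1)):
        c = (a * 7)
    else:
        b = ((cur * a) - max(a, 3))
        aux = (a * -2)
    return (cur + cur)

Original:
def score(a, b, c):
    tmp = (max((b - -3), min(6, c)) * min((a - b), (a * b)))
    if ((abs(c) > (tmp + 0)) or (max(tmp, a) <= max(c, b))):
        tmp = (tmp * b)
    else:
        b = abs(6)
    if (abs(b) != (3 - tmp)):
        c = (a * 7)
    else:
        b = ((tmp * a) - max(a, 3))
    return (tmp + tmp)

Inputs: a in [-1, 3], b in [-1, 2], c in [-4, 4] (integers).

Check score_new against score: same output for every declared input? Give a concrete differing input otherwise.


Although arithmetic usage differs, plus local variable names differ, plus boolean connective usage differs, plus statement counts differ, plus constant usage differs, 180/180 inputs agree.
verdict: equivalent


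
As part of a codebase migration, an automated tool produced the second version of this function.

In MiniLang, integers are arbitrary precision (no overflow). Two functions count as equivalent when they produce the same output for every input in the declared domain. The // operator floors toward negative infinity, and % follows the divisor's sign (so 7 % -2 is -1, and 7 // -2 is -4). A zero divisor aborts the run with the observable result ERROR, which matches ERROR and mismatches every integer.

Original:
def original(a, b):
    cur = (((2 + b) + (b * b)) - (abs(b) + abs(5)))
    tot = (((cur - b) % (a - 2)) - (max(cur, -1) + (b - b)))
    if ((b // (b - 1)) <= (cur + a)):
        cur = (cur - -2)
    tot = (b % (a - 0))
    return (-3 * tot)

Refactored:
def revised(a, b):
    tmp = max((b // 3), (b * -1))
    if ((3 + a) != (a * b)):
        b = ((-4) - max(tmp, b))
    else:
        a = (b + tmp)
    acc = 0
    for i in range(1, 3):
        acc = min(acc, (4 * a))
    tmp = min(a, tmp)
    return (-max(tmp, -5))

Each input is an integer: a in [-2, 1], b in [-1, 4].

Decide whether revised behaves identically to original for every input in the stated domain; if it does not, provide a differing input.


These are not equivalent — on a=-2, b=-1 the outputs split (3 vs 2).
original: cur becomes -4; next tot becomes -2; next ((b // (b - 1)) <= (cur + a)) evaluates to false; next tot becomes -1; next final value 3
revised: tmp becomes 1; next ((3 + a) != (a * b)) evaluates to true; next b becomes -5; next acc becomes 0; next at i=1:; next acc becomes -8; next at i=2:; next acc becomes -8; next tmp becomes -2; next final value 2
verdict: not equivalent; witness: a=-2, b=-1


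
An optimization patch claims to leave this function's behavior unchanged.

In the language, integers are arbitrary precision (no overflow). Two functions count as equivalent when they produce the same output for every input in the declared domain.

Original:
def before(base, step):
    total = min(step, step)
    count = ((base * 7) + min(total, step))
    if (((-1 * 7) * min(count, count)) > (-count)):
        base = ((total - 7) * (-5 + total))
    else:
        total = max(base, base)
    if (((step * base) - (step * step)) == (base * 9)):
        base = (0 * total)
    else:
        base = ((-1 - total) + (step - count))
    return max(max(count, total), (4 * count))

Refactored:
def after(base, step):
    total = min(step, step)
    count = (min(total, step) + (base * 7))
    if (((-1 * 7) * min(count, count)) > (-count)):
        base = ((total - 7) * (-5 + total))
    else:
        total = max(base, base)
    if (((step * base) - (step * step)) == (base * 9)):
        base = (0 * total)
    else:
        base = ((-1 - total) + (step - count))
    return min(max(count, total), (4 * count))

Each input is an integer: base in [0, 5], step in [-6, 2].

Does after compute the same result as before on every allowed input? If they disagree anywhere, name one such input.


Try base=0, step=-6.
before: total becomes -6; next count becomes -6; next (((-1 * 7) * min(count, count)) > (-count)) evaluates to true; next base becomes 143; next (((step * base) - (step * step)) == (base * 9)) evaluates to false; next base becomes 5; next final value -6
after: total becomes -6; next count becomes -6; next (((-1 * 7) * min(count, count)) > (-count)) evaluates to true; next base becomes 143; next (((step * base) - (step * step)) == (base * 9)) evaluates to false; next base becomes 5; next final value -24
-6 and -24 differ, so these are not the same function on this domain.
verdict: not equivalent; witness: base=0, step=-6


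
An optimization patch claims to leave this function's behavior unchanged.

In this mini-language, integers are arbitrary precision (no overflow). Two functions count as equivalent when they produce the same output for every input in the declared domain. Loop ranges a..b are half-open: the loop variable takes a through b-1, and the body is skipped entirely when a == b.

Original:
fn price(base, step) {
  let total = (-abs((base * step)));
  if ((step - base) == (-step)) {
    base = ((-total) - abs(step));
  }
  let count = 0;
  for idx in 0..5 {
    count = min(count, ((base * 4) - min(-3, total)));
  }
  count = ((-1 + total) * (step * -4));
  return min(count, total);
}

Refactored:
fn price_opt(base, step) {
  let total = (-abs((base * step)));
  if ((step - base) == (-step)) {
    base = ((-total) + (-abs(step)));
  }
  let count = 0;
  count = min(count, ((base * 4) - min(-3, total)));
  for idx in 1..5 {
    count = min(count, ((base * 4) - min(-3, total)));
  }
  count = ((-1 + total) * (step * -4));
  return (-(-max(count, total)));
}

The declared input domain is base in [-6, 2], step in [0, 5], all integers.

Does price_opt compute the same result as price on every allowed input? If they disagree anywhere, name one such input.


At base=-6, step=1: price gives -6, price_opt gives 28.
verdict: not equivalent; witness: base=-6, step=1


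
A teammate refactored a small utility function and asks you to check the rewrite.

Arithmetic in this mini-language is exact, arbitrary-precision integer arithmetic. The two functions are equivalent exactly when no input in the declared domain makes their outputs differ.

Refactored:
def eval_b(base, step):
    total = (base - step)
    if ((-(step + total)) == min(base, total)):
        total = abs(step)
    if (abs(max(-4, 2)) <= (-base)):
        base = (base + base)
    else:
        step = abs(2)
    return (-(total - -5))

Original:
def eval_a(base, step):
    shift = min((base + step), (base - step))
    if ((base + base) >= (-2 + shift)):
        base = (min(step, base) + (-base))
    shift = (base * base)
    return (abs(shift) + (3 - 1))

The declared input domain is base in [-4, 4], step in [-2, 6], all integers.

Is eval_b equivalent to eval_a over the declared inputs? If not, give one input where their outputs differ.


Take base=-4, step=-2.
eval_a: shift := -6 | ((base + base) >= (-2 + shift)): true | base := 0 | shift := 0 | result 2
eval_b: total := -2 | ((-(step + total)) == min(base, total)): false | (abs(max(-4, 2)) <= (-base)): true | base := -8 | result -3
2 vs -3 — the two versions disagree here.
verdict: not equivalent; witness: base=-4, step=-2


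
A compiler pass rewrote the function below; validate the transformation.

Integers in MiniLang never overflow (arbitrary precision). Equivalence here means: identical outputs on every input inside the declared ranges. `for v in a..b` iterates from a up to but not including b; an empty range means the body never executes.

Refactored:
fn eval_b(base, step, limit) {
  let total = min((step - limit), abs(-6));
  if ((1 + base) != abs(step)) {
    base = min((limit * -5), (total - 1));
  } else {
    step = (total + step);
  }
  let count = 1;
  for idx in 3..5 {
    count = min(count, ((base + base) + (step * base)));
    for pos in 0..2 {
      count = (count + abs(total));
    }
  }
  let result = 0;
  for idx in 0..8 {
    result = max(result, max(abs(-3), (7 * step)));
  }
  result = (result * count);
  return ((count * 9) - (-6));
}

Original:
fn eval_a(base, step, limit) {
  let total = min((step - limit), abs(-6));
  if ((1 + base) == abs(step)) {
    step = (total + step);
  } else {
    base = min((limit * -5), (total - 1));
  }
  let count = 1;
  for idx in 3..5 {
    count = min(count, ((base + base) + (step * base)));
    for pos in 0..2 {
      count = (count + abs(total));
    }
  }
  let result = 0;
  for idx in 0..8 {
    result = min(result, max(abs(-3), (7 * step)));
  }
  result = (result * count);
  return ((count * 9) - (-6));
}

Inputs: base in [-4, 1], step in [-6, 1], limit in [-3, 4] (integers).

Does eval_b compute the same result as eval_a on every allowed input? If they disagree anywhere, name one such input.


Equivalent. The edit looks behavioral (`min(result, max(abs(-3), (7 * step)))` became `max(result, max(abs(-3), (7 * step)))`), but over these ranges it never changes the outcome.
Checked all 384 inputs in the declared domain: the outputs agree on every one.
As a probe, take base=-3, step=-6, limit=-2: eval_a runs total becomes -4; next ((1 + base) == abs(step)) evaluates to false; next base becomes -5; next count becomes 1; next at idx=3:; next count becomes 1; next at pos=0:; next count becomes 5; next at pos=1:; next count becomes 9; next at idx=4:; next count becomes 9; next at pos=0:; next count becomes 13; next at pos=1:; next count becomes 17; next result becomes 0; next at idx=0:; next result becomes 0; next at idx=1:; next result becomes 0; next at idx=2:; next result becomes 0; next at idx=3:; next result becomes 0; next at idx=4:; next result becomes 0; next at idx=5:; next result becomes 0; next at idx=6:; next result becomes 0; next at idx=7:; next result becomes 0; next result becomes 0; next final value 159; eval_b runs total becomes -4; next ((1 + base) != abs(step)) evaluates to true; next base becomes -5; next count becomes 1; next at idx=3:; next count becomes 1; next at pos=0:; next count becomes 5; next at pos=1:; next count becomes 9; next at idx=4:; next count becomes 9; next at pos=0:; next count becomes 13; next at pos=1:; next count becomes 17; next result becomes 0; next at idx=0:; next result becomes 3; next at idx=1:; next result becomes 3; next at idx=2:; next result becomes 3; next at idx=3:; next result becomes 3; next at idx=4:; next result becomes 3; next at idx=5:; next result becomes 3; next at idx=6:; next result becomes 3; next at idx=7:; next result becomes 3; next result becomes 51; next final value 159; both end at 159.
verdict: equivalent
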